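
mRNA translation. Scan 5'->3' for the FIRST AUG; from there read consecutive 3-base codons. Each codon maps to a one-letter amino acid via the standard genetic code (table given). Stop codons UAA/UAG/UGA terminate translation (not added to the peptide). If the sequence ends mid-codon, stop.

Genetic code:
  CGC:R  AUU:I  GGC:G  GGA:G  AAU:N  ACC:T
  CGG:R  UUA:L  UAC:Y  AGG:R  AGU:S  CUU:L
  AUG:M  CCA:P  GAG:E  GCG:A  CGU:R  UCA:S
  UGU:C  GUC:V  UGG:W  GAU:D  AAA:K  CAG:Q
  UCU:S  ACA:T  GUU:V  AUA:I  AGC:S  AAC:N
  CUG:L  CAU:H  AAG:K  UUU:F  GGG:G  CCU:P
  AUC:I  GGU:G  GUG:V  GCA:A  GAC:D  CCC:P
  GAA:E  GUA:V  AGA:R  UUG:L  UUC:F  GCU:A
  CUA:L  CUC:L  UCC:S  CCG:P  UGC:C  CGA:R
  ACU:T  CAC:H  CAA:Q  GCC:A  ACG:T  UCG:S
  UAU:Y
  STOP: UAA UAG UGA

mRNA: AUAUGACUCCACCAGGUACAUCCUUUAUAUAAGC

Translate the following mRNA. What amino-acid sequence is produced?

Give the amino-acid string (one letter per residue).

Answer: MTPPGTSFI

Derivation:
start AUG at pos 2
pos 2: AUG -> M; peptide=M
pos 5: ACU -> T; peptide=MT
pos 8: CCA -> P; peptide=MTP
pos 11: CCA -> P; peptide=MTPP
pos 14: GGU -> G; peptide=MTPPG
pos 17: ACA -> T; peptide=MTPPGT
pos 20: UCC -> S; peptide=MTPPGTS
pos 23: UUU -> F; peptide=MTPPGTSF
pos 26: AUA -> I; peptide=MTPPGTSFI
pos 29: UAA -> STOP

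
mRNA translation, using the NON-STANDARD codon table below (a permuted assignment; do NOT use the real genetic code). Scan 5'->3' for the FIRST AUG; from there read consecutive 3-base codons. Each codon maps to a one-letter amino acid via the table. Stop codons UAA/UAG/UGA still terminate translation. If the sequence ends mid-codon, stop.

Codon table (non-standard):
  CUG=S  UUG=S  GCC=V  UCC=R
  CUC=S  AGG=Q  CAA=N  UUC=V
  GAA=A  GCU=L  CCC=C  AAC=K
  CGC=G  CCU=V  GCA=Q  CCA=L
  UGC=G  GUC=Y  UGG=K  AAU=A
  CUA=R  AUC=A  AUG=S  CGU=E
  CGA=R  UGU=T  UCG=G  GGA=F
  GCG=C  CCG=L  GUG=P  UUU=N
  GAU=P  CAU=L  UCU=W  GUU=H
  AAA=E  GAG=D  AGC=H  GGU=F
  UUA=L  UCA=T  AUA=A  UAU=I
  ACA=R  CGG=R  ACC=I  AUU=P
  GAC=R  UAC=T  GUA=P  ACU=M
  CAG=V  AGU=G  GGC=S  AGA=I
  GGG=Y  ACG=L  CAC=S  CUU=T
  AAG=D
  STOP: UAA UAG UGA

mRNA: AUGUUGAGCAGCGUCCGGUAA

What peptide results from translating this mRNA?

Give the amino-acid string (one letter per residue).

Answer: SSHHYR

Derivation:
start AUG at pos 0
pos 0: AUG -> S; peptide=S
pos 3: UUG -> S; peptide=SS
pos 6: AGC -> H; peptide=SSH
pos 9: AGC -> H; peptide=SSHH
pos 12: GUC -> Y; peptide=SSHHY
pos 15: CGG -> R; peptide=SSHHYR
pos 18: UAA -> STOP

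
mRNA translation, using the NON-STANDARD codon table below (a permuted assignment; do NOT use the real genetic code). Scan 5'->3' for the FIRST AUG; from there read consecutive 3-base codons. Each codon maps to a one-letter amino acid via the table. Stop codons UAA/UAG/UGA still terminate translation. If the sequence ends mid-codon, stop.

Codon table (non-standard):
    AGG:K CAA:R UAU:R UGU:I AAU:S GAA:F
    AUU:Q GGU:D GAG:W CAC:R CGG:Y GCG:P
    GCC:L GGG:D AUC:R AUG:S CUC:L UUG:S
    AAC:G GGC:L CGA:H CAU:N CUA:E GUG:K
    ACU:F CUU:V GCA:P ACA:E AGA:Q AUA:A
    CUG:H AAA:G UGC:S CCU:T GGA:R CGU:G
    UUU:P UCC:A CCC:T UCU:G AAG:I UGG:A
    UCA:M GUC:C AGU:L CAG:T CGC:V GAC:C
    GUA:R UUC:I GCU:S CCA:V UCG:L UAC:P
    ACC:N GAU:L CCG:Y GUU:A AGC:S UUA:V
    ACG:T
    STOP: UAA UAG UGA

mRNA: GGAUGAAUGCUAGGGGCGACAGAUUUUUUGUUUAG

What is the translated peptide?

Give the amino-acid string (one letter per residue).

start AUG at pos 2
pos 2: AUG -> S; peptide=S
pos 5: AAU -> S; peptide=SS
pos 8: GCU -> S; peptide=SSS
pos 11: AGG -> K; peptide=SSSK
pos 14: GGC -> L; peptide=SSSKL
pos 17: GAC -> C; peptide=SSSKLC
pos 20: AGA -> Q; peptide=SSSKLCQ
pos 23: UUU -> P; peptide=SSSKLCQP
pos 26: UUU -> P; peptide=SSSKLCQPP
pos 29: GUU -> A; peptide=SSSKLCQPPA
pos 32: UAG -> STOP

Answer: SSSKLCQPPA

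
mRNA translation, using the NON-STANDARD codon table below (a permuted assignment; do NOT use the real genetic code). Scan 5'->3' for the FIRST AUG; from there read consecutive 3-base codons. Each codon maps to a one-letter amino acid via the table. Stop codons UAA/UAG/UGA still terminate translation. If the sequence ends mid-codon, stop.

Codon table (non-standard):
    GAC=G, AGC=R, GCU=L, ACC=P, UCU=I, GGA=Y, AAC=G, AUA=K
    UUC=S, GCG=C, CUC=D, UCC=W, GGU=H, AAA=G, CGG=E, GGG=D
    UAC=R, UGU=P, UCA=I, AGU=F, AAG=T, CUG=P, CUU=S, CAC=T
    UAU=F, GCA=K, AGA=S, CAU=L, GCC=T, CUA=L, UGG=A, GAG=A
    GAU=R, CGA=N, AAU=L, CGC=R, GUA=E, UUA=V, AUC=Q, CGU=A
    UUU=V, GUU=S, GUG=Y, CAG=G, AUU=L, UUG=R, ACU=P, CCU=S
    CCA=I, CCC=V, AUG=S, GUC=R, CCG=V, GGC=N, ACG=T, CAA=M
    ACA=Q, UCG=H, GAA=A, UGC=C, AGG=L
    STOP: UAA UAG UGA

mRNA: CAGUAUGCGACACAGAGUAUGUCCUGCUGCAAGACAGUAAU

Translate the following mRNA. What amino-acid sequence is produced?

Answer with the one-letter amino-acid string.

Answer: SNTSEPSLKSG

Derivation:
start AUG at pos 4
pos 4: AUG -> S; peptide=S
pos 7: CGA -> N; peptide=SN
pos 10: CAC -> T; peptide=SNT
pos 13: AGA -> S; peptide=SNTS
pos 16: GUA -> E; peptide=SNTSE
pos 19: UGU -> P; peptide=SNTSEP
pos 22: CCU -> S; peptide=SNTSEPS
pos 25: GCU -> L; peptide=SNTSEPSL
pos 28: GCA -> K; peptide=SNTSEPSLK
pos 31: AGA -> S; peptide=SNTSEPSLKS
pos 34: CAG -> G; peptide=SNTSEPSLKSG
pos 37: UAA -> STOP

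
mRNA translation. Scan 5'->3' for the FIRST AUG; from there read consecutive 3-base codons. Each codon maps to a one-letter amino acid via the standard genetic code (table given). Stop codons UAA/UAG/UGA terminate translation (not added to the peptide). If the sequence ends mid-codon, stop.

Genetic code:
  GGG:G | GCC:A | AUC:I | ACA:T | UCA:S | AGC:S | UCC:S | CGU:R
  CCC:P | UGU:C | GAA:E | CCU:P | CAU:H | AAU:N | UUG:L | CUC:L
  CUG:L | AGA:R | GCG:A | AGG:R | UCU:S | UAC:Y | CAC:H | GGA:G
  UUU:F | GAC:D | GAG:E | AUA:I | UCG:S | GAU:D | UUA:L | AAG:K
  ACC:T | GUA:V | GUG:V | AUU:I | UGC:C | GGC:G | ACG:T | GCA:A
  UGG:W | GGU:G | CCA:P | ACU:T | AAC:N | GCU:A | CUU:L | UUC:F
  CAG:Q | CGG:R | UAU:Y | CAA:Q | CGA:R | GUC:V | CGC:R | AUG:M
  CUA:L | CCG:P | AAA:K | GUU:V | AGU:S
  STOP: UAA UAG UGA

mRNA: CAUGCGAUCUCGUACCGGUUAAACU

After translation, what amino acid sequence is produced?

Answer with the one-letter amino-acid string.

Answer: MRSRTG

Derivation:
start AUG at pos 1
pos 1: AUG -> M; peptide=M
pos 4: CGA -> R; peptide=MR
pos 7: UCU -> S; peptide=MRS
pos 10: CGU -> R; peptide=MRSR
pos 13: ACC -> T; peptide=MRSRT
pos 16: GGU -> G; peptide=MRSRTG
pos 19: UAA -> STOP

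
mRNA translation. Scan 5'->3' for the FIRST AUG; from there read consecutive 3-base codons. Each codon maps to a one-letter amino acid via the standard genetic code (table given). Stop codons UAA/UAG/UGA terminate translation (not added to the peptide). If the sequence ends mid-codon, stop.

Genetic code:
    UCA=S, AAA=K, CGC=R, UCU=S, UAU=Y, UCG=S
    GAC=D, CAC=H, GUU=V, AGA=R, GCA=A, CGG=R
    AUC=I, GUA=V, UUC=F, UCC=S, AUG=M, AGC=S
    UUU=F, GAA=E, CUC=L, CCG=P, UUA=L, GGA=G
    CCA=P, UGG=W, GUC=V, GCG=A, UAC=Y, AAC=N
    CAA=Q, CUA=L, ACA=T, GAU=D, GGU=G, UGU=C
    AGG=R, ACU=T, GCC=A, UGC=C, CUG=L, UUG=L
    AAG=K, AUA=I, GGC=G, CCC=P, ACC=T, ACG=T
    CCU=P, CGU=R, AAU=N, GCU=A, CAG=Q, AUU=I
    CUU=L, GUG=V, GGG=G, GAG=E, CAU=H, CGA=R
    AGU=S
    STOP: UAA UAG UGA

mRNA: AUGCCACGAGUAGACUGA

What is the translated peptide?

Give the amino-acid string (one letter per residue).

Answer: MPRVD

Derivation:
start AUG at pos 0
pos 0: AUG -> M; peptide=M
pos 3: CCA -> P; peptide=MP
pos 6: CGA -> R; peptide=MPR
pos 9: GUA -> V; peptide=MPRV
pos 12: GAC -> D; peptide=MPRVD
pos 15: UGA -> STOP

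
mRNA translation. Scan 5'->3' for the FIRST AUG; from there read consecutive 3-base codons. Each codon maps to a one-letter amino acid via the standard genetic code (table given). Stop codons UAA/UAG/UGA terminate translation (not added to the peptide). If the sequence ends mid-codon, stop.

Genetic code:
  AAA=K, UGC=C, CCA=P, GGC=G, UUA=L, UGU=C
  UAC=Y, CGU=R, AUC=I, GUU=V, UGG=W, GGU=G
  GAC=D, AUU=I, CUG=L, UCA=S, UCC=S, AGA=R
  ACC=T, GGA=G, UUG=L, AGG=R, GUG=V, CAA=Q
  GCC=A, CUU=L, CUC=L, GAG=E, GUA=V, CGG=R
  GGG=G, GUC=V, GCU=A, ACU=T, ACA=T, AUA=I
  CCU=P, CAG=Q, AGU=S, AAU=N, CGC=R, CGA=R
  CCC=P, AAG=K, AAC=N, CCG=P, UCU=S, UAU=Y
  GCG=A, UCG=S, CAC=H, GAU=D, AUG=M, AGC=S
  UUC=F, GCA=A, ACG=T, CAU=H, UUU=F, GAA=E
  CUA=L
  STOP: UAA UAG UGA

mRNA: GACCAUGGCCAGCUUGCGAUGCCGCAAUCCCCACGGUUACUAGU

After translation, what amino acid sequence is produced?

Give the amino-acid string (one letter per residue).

start AUG at pos 4
pos 4: AUG -> M; peptide=M
pos 7: GCC -> A; peptide=MA
pos 10: AGC -> S; peptide=MAS
pos 13: UUG -> L; peptide=MASL
pos 16: CGA -> R; peptide=MASLR
pos 19: UGC -> C; peptide=MASLRC
pos 22: CGC -> R; peptide=MASLRCR
pos 25: AAU -> N; peptide=MASLRCRN
pos 28: CCC -> P; peptide=MASLRCRNP
pos 31: CAC -> H; peptide=MASLRCRNPH
pos 34: GGU -> G; peptide=MASLRCRNPHG
pos 37: UAC -> Y; peptide=MASLRCRNPHGY
pos 40: UAG -> STOP

Answer: MASLRCRNPHGY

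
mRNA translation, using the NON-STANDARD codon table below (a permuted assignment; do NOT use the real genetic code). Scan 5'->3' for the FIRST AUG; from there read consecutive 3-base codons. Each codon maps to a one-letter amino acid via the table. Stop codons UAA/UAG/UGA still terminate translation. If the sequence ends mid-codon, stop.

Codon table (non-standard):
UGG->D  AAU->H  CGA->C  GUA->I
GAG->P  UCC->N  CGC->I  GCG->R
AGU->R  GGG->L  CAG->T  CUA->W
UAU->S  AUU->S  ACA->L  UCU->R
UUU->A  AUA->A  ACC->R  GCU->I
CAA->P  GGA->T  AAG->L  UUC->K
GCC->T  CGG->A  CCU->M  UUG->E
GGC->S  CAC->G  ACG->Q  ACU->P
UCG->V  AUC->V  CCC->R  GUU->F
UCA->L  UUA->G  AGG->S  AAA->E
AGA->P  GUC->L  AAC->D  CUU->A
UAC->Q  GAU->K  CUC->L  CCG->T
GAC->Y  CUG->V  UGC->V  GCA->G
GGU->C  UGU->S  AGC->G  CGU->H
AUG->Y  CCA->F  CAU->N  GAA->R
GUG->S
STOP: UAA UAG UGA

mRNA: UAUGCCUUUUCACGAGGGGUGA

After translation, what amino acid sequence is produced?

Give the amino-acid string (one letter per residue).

start AUG at pos 1
pos 1: AUG -> Y; peptide=Y
pos 4: CCU -> M; peptide=YM
pos 7: UUU -> A; peptide=YMA
pos 10: CAC -> G; peptide=YMAG
pos 13: GAG -> P; peptide=YMAGP
pos 16: GGG -> L; peptide=YMAGPL
pos 19: UGA -> STOP

Answer: YMAGPL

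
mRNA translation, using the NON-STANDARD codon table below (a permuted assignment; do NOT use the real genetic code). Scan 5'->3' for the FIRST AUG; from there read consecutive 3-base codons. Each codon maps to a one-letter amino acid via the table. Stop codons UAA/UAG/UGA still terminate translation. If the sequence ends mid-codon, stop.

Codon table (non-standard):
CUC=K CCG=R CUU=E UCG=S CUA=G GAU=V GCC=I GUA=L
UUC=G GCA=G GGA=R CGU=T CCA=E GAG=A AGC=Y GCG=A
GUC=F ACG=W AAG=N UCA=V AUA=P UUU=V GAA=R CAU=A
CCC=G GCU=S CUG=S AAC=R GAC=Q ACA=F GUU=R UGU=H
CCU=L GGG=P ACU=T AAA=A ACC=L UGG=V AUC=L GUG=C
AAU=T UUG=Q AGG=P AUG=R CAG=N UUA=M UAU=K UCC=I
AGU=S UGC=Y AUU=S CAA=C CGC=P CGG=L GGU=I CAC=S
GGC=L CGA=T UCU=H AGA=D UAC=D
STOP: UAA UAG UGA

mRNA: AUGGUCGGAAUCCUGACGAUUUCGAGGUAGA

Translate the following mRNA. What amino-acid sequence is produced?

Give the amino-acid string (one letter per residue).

start AUG at pos 0
pos 0: AUG -> R; peptide=R
pos 3: GUC -> F; peptide=RF
pos 6: GGA -> R; peptide=RFR
pos 9: AUC -> L; peptide=RFRL
pos 12: CUG -> S; peptide=RFRLS
pos 15: ACG -> W; peptide=RFRLSW
pos 18: AUU -> S; peptide=RFRLSWS
pos 21: UCG -> S; peptide=RFRLSWSS
pos 24: AGG -> P; peptide=RFRLSWSSP
pos 27: UAG -> STOP

Answer: RFRLSWSSP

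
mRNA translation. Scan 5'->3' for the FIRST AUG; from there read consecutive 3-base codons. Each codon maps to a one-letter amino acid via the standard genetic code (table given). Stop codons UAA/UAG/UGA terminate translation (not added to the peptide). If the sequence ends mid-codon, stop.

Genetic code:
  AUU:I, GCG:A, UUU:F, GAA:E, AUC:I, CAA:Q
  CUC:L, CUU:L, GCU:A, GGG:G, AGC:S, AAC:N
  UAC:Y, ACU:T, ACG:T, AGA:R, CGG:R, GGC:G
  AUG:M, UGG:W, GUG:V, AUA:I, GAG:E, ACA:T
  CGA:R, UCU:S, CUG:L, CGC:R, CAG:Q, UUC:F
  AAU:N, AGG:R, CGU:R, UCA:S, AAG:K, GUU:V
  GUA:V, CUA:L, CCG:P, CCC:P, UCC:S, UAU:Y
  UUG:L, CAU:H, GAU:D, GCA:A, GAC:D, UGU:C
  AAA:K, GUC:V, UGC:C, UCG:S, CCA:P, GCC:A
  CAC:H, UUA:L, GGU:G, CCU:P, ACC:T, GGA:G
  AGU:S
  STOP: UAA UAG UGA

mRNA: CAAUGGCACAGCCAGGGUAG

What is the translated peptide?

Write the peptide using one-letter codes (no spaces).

Answer: MAQPG

Derivation:
start AUG at pos 2
pos 2: AUG -> M; peptide=M
pos 5: GCA -> A; peptide=MA
pos 8: CAG -> Q; peptide=MAQ
pos 11: CCA -> P; peptide=MAQP
pos 14: GGG -> G; peptide=MAQPG
pos 17: UAG -> STOP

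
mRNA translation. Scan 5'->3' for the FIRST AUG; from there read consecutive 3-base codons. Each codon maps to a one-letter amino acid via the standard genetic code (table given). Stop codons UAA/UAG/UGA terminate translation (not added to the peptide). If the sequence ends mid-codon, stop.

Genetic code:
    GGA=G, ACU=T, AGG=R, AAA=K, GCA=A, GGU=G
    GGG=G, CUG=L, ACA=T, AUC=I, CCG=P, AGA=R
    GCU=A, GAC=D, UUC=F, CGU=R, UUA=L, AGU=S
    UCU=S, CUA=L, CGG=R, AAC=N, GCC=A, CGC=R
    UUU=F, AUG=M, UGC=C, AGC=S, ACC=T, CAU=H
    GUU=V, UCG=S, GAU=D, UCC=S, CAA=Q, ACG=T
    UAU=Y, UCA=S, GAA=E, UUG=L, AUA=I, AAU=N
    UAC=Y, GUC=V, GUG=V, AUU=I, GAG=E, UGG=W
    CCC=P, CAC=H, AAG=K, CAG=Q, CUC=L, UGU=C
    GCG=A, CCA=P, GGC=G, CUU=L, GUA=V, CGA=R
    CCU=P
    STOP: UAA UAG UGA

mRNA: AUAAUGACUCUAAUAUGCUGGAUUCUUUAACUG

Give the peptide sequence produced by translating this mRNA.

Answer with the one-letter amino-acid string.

start AUG at pos 3
pos 3: AUG -> M; peptide=M
pos 6: ACU -> T; peptide=MT
pos 9: CUA -> L; peptide=MTL
pos 12: AUA -> I; peptide=MTLI
pos 15: UGC -> C; peptide=MTLIC
pos 18: UGG -> W; peptide=MTLICW
pos 21: AUU -> I; peptide=MTLICWI
pos 24: CUU -> L; peptide=MTLICWIL
pos 27: UAA -> STOP

Answer: MTLICWIL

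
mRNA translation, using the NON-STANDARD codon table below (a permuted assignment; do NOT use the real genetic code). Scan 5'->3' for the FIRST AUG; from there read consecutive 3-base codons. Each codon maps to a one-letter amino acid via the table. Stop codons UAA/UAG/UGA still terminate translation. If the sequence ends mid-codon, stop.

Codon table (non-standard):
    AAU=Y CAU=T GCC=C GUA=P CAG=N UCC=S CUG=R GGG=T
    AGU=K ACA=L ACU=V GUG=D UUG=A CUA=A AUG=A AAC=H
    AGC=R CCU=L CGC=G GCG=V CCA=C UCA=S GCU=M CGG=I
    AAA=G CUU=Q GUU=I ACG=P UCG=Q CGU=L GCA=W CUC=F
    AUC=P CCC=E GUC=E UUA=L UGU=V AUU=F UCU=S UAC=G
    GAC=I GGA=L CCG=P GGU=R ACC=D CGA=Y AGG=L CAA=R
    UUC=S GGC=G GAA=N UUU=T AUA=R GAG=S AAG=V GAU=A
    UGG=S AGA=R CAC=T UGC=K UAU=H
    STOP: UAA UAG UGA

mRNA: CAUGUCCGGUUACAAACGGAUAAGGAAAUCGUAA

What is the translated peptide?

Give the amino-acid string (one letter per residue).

start AUG at pos 1
pos 1: AUG -> A; peptide=A
pos 4: UCC -> S; peptide=AS
pos 7: GGU -> R; peptide=ASR
pos 10: UAC -> G; peptide=ASRG
pos 13: AAA -> G; peptide=ASRGG
pos 16: CGG -> I; peptide=ASRGGI
pos 19: AUA -> R; peptide=ASRGGIR
pos 22: AGG -> L; peptide=ASRGGIRL
pos 25: AAA -> G; peptide=ASRGGIRLG
pos 28: UCG -> Q; peptide=ASRGGIRLGQ
pos 31: UAA -> STOP

Answer: ASRGGIRLGQ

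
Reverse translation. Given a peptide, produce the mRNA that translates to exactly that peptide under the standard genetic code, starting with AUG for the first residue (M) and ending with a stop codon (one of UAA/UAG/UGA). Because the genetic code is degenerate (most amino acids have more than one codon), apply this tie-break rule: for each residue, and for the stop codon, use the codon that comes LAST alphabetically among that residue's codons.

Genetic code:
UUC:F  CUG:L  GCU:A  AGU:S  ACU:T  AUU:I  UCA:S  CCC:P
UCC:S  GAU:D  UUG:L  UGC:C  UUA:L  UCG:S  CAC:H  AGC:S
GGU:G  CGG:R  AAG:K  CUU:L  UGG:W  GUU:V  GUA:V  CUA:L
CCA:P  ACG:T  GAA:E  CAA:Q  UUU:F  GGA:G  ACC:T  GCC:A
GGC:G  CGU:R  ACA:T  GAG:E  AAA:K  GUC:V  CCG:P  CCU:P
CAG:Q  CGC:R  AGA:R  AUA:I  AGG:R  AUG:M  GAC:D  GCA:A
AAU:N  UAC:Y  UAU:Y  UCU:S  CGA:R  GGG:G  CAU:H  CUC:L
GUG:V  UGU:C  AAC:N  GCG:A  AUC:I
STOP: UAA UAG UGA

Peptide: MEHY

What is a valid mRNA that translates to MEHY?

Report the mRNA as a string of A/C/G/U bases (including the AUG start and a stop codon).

residue 1: M -> AUG (start codon)
residue 2: E codons sorted = GAA,GAG -> pick last = GAG
residue 3: H codons sorted = CAC,CAU -> pick last = CAU
residue 4: Y codons sorted = UAC,UAU -> pick last = UAU
terminator: stop codons sorted = UAA,UAG,UGA -> pick last = UGA

Answer: mRNA: AUGGAGCAUUAUUGA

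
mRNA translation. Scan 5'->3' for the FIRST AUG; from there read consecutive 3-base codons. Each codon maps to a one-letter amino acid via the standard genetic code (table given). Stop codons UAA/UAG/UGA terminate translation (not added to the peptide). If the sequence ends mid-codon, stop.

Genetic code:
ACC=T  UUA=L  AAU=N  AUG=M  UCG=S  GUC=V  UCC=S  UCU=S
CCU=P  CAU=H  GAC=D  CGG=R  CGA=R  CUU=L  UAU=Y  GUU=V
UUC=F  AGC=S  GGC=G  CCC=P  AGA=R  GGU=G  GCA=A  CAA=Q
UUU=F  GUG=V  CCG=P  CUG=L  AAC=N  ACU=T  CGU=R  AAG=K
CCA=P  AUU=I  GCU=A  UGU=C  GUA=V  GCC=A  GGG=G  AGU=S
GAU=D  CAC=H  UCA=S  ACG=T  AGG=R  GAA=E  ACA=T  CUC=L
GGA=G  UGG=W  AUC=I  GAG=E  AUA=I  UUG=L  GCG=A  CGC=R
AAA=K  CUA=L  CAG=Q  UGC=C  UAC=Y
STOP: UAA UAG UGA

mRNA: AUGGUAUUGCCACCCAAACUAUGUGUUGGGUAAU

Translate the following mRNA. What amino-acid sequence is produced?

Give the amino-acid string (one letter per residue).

start AUG at pos 0
pos 0: AUG -> M; peptide=M
pos 3: GUA -> V; peptide=MV
pos 6: UUG -> L; peptide=MVL
pos 9: CCA -> P; peptide=MVLP
pos 12: CCC -> P; peptide=MVLPP
pos 15: AAA -> K; peptide=MVLPPK
pos 18: CUA -> L; peptide=MVLPPKL
pos 21: UGU -> C; peptide=MVLPPKLC
pos 24: GUU -> V; peptide=MVLPPKLCV
pos 27: GGG -> G; peptide=MVLPPKLCVG
pos 30: UAA -> STOP

Answer: MVLPPKLCVG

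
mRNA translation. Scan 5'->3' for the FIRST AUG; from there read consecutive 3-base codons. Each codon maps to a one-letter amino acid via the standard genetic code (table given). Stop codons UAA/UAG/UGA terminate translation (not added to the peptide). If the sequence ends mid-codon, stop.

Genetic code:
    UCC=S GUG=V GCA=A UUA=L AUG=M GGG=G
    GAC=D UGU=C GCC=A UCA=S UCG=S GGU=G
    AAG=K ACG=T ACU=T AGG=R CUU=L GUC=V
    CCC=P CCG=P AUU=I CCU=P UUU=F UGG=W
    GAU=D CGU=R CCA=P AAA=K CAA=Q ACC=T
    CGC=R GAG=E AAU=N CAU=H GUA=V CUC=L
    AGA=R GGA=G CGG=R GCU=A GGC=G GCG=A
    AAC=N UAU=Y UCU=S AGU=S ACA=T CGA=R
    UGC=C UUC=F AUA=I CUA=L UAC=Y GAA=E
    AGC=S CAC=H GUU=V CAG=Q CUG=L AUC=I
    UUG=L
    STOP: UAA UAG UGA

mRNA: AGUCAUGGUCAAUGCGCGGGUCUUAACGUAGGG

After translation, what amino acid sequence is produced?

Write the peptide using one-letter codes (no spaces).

start AUG at pos 4
pos 4: AUG -> M; peptide=M
pos 7: GUC -> V; peptide=MV
pos 10: AAU -> N; peptide=MVN
pos 13: GCG -> A; peptide=MVNA
pos 16: CGG -> R; peptide=MVNAR
pos 19: GUC -> V; peptide=MVNARV
pos 22: UUA -> L; peptide=MVNARVL
pos 25: ACG -> T; peptide=MVNARVLT
pos 28: UAG -> STOP

Answer: MVNARVLT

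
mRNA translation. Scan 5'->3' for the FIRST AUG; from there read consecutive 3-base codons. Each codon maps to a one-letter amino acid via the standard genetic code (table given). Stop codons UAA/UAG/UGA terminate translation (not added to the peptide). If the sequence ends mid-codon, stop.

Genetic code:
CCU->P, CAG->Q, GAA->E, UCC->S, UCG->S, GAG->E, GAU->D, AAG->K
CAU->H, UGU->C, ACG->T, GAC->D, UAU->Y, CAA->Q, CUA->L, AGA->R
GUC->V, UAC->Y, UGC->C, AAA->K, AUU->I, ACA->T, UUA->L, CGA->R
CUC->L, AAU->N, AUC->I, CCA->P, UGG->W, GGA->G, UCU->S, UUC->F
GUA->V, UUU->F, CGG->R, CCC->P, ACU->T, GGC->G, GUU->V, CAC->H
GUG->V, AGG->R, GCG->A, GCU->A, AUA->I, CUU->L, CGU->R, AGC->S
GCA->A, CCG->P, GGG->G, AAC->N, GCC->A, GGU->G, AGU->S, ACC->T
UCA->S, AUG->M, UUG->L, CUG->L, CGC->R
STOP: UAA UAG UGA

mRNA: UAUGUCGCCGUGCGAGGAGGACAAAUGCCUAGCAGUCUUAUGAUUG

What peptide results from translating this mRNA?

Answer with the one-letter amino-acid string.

start AUG at pos 1
pos 1: AUG -> M; peptide=M
pos 4: UCG -> S; peptide=MS
pos 7: CCG -> P; peptide=MSP
pos 10: UGC -> C; peptide=MSPC
pos 13: GAG -> E; peptide=MSPCE
pos 16: GAG -> E; peptide=MSPCEE
pos 19: GAC -> D; peptide=MSPCEED
pos 22: AAA -> K; peptide=MSPCEEDK
pos 25: UGC -> C; peptide=MSPCEEDKC
pos 28: CUA -> L; peptide=MSPCEEDKCL
pos 31: GCA -> A; peptide=MSPCEEDKCLA
pos 34: GUC -> V; peptide=MSPCEEDKCLAV
pos 37: UUA -> L; peptide=MSPCEEDKCLAVL
pos 40: UGA -> STOP

Answer: MSPCEEDKCLAVL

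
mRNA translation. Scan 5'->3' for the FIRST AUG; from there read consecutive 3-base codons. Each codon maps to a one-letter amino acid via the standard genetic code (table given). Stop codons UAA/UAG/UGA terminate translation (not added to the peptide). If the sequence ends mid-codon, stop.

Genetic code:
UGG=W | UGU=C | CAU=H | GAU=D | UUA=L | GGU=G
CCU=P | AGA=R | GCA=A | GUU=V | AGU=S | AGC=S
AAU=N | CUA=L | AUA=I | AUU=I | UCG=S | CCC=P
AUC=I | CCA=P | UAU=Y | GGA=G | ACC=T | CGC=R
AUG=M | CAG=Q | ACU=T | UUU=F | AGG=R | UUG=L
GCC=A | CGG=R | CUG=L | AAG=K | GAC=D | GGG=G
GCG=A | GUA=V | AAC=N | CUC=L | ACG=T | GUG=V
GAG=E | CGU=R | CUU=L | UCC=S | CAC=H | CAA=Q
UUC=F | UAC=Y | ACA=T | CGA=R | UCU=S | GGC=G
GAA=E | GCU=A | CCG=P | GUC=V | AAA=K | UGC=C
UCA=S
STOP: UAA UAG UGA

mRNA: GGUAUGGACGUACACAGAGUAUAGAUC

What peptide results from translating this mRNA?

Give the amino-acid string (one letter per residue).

Answer: MDVHRV

Derivation:
start AUG at pos 3
pos 3: AUG -> M; peptide=M
pos 6: GAC -> D; peptide=MD
pos 9: GUA -> V; peptide=MDV
pos 12: CAC -> H; peptide=MDVH
pos 15: AGA -> R; peptide=MDVHR
pos 18: GUA -> V; peptide=MDVHRV
pos 21: UAG -> STOP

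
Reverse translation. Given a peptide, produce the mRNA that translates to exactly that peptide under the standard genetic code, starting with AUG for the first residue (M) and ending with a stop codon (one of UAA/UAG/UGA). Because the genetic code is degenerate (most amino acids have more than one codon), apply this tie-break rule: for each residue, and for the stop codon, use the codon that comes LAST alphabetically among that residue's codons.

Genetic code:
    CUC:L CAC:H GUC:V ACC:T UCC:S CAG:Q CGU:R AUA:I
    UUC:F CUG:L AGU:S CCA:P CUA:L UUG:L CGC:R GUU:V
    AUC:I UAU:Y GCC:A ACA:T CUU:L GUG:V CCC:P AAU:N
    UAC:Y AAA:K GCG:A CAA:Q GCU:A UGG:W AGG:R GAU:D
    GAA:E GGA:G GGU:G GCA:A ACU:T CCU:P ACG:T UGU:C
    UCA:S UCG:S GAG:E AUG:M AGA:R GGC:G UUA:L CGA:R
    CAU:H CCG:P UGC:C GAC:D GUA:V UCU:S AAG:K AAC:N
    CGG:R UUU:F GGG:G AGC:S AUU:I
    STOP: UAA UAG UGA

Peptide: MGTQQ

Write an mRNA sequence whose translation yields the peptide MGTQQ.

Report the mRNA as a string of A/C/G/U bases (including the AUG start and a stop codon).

Answer: mRNA: AUGGGUACUCAGCAGUGA

Derivation:
residue 1: M -> AUG (start codon)
residue 2: G codons sorted = GGA,GGC,GGG,GGU -> pick last = GGU
residue 3: T codons sorted = ACA,ACC,ACG,ACU -> pick last = ACU
residue 4: Q codons sorted = CAA,CAG -> pick last = CAG
residue 5: Q codons sorted = CAA,CAG -> pick last = CAG
terminator: stop codons sorted = UAA,UAG,UGA -> pick last = UGA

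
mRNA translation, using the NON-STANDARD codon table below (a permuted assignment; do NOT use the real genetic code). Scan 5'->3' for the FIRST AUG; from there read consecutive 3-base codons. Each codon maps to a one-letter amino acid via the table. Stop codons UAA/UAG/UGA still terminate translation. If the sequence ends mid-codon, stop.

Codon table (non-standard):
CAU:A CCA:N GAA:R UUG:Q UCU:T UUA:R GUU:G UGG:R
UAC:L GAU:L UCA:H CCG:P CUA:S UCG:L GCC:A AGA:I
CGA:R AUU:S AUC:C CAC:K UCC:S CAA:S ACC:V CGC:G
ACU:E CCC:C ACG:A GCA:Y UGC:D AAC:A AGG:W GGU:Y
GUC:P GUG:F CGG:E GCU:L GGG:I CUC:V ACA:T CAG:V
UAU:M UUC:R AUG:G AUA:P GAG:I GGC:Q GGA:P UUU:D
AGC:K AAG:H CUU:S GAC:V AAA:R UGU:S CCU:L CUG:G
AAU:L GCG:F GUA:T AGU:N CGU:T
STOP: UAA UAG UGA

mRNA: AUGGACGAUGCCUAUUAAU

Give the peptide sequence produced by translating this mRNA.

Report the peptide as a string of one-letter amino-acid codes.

start AUG at pos 0
pos 0: AUG -> G; peptide=G
pos 3: GAC -> V; peptide=GV
pos 6: GAU -> L; peptide=GVL
pos 9: GCC -> A; peptide=GVLA
pos 12: UAU -> M; peptide=GVLAM
pos 15: UAA -> STOP

Answer: GVLAM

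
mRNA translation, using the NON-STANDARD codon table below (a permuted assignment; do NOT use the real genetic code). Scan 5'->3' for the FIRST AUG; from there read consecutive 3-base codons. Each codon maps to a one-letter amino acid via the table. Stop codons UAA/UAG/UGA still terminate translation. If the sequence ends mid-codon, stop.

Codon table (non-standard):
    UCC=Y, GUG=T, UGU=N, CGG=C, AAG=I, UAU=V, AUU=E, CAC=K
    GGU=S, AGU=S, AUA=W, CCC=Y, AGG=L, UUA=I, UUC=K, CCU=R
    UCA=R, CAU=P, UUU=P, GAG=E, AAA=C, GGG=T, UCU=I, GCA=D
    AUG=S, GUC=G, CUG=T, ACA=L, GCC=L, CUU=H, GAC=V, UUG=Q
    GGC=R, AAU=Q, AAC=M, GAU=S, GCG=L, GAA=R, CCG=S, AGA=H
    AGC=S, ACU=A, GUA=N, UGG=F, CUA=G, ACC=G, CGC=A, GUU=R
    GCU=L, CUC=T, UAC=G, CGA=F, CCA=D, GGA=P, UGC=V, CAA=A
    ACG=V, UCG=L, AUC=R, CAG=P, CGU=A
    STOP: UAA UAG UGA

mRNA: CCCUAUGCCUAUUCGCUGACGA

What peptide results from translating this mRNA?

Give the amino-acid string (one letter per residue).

start AUG at pos 4
pos 4: AUG -> S; peptide=S
pos 7: CCU -> R; peptide=SR
pos 10: AUU -> E; peptide=SRE
pos 13: CGC -> A; peptide=SREA
pos 16: UGA -> STOP

Answer: SREA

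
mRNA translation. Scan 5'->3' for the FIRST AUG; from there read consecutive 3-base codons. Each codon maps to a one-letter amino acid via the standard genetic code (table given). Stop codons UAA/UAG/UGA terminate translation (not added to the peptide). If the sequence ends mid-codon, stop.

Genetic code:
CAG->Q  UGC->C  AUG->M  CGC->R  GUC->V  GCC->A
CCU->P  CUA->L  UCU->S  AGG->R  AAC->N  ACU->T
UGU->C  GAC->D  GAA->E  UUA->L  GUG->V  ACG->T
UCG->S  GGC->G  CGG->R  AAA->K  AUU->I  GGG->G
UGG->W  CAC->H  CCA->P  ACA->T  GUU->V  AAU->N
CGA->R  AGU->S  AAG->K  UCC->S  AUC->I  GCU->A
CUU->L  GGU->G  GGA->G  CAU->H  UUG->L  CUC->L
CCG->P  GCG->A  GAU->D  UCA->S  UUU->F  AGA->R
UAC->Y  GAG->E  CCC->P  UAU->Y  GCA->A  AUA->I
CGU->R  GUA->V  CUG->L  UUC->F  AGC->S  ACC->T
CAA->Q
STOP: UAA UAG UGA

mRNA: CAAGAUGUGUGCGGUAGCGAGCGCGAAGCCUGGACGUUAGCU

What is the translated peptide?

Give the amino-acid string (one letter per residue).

Answer: MCAVASAKPGR

Derivation:
start AUG at pos 4
pos 4: AUG -> M; peptide=M
pos 7: UGU -> C; peptide=MC
pos 10: GCG -> A; peptide=MCA
pos 13: GUA -> V; peptide=MCAV
pos 16: GCG -> A; peptide=MCAVA
pos 19: AGC -> S; peptide=MCAVAS
pos 22: GCG -> A; peptide=MCAVASA
pos 25: AAG -> K; peptide=MCAVASAK
pos 28: CCU -> P; peptide=MCAVASAKP
pos 31: GGA -> G; peptide=MCAVASAKPG
pos 34: CGU -> R; peptide=MCAVASAKPGR
pos 37: UAG -> STOP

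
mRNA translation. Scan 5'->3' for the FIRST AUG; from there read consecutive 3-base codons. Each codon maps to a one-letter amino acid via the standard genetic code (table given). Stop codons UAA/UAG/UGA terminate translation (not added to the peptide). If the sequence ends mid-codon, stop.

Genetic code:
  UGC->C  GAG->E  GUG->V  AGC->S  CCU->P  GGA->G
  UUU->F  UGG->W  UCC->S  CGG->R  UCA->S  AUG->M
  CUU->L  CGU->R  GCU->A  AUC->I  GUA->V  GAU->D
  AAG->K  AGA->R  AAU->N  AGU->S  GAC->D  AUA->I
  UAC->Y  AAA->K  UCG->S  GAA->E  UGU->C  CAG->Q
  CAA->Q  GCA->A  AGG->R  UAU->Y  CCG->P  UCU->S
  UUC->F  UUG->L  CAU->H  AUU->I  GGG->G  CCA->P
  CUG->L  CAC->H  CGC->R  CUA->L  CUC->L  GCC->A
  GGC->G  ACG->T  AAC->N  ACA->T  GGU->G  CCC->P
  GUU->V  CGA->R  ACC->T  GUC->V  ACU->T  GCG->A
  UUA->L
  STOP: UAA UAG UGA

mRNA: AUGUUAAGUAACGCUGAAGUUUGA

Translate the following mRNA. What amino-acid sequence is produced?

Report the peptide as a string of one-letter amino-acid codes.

Answer: MLSNAEV

Derivation:
start AUG at pos 0
pos 0: AUG -> M; peptide=M
pos 3: UUA -> L; peptide=ML
pos 6: AGU -> S; peptide=MLS
pos 9: AAC -> N; peptide=MLSN
pos 12: GCU -> A; peptide=MLSNA
pos 15: GAA -> E; peptide=MLSNAE
pos 18: GUU -> V; peptide=MLSNAEV
pos 21: UGA -> STOP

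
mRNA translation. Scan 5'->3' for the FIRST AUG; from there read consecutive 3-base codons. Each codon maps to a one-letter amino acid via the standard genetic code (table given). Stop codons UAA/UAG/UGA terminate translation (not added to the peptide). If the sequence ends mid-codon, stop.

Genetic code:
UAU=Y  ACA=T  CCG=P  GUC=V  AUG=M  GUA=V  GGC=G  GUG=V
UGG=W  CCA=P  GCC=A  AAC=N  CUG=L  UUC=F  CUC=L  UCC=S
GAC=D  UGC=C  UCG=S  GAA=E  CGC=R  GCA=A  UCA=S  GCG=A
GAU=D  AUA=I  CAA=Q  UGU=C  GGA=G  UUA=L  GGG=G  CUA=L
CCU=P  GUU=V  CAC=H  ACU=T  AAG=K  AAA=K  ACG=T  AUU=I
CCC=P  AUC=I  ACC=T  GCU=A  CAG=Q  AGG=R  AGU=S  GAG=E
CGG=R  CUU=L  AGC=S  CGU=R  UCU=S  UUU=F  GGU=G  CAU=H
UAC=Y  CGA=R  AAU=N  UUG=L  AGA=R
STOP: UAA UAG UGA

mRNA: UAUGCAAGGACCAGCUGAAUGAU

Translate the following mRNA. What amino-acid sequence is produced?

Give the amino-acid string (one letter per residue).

start AUG at pos 1
pos 1: AUG -> M; peptide=M
pos 4: CAA -> Q; peptide=MQ
pos 7: GGA -> G; peptide=MQG
pos 10: CCA -> P; peptide=MQGP
pos 13: GCU -> A; peptide=MQGPA
pos 16: GAA -> E; peptide=MQGPAE
pos 19: UGA -> STOP

Answer: MQGPAE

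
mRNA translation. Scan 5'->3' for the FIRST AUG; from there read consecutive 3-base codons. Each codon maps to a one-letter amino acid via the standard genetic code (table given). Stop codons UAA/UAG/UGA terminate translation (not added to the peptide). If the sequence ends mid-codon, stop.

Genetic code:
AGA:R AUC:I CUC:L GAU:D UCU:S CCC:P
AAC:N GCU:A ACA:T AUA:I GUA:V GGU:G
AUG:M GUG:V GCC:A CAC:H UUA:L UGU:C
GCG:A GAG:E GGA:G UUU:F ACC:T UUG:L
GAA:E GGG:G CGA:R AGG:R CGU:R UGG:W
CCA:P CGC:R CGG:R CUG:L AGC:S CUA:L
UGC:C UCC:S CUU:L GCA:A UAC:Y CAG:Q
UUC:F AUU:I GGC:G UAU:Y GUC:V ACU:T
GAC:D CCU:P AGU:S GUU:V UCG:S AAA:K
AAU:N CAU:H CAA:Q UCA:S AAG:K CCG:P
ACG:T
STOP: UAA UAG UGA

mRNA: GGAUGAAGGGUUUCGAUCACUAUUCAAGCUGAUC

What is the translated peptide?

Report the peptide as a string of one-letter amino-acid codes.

start AUG at pos 2
pos 2: AUG -> M; peptide=M
pos 5: AAG -> K; peptide=MK
pos 8: GGU -> G; peptide=MKG
pos 11: UUC -> F; peptide=MKGF
pos 14: GAU -> D; peptide=MKGFD
pos 17: CAC -> H; peptide=MKGFDH
pos 20: UAU -> Y; peptide=MKGFDHY
pos 23: UCA -> S; peptide=MKGFDHYS
pos 26: AGC -> S; peptide=MKGFDHYSS
pos 29: UGA -> STOP

Answer: MKGFDHYSS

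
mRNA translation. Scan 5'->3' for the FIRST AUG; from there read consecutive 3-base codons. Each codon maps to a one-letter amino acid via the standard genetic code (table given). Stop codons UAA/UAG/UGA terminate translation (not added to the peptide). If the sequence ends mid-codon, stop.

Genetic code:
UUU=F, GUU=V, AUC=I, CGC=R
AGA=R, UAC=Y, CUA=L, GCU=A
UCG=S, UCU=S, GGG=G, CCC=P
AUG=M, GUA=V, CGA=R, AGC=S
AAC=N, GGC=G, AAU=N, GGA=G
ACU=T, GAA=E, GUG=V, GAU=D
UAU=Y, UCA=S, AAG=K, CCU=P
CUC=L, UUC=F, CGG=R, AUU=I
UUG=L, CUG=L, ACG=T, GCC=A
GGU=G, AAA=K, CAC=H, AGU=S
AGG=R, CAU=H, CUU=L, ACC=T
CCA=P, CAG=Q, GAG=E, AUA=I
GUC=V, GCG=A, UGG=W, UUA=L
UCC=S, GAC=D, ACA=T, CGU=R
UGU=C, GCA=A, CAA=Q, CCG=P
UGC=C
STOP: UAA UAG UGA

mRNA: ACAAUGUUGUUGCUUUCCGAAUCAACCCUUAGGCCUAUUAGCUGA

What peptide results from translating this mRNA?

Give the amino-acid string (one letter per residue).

start AUG at pos 3
pos 3: AUG -> M; peptide=M
pos 6: UUG -> L; peptide=ML
pos 9: UUG -> L; peptide=MLL
pos 12: CUU -> L; peptide=MLLL
pos 15: UCC -> S; peptide=MLLLS
pos 18: GAA -> E; peptide=MLLLSE
pos 21: UCA -> S; peptide=MLLLSES
pos 24: ACC -> T; peptide=MLLLSEST
pos 27: CUU -> L; peptide=MLLLSESTL
pos 30: AGG -> R; peptide=MLLLSESTLR
pos 33: CCU -> P; peptide=MLLLSESTLRP
pos 36: AUU -> I; peptide=MLLLSESTLRPI
pos 39: AGC -> S; peptide=MLLLSESTLRPIS
pos 42: UGA -> STOP

Answer: MLLLSESTLRPIS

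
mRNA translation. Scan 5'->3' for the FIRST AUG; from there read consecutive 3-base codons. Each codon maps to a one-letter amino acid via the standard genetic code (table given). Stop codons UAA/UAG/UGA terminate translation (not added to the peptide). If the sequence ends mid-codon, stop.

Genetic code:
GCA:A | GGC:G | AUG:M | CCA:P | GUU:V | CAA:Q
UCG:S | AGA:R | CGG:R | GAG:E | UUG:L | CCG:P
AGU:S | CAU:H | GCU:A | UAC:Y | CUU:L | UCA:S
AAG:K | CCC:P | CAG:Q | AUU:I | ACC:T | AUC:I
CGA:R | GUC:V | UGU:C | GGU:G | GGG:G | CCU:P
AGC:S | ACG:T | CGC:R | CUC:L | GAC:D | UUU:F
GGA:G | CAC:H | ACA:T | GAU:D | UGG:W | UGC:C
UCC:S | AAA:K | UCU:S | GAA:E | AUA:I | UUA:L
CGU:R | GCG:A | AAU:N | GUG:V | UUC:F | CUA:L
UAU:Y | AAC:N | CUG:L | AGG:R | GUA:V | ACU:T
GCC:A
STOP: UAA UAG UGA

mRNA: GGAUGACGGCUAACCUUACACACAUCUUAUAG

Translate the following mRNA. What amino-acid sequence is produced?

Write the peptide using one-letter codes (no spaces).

Answer: MTANLTHIL

Derivation:
start AUG at pos 2
pos 2: AUG -> M; peptide=M
pos 5: ACG -> T; peptide=MT
pos 8: GCU -> A; peptide=MTA
pos 11: AAC -> N; peptide=MTAN
pos 14: CUU -> L; peptide=MTANL
pos 17: ACA -> T; peptide=MTANLT
pos 20: CAC -> H; peptide=MTANLTH
pos 23: AUC -> I; peptide=MTANLTHI
pos 26: UUA -> L; peptide=MTANLTHIL
pos 29: UAG -> STOP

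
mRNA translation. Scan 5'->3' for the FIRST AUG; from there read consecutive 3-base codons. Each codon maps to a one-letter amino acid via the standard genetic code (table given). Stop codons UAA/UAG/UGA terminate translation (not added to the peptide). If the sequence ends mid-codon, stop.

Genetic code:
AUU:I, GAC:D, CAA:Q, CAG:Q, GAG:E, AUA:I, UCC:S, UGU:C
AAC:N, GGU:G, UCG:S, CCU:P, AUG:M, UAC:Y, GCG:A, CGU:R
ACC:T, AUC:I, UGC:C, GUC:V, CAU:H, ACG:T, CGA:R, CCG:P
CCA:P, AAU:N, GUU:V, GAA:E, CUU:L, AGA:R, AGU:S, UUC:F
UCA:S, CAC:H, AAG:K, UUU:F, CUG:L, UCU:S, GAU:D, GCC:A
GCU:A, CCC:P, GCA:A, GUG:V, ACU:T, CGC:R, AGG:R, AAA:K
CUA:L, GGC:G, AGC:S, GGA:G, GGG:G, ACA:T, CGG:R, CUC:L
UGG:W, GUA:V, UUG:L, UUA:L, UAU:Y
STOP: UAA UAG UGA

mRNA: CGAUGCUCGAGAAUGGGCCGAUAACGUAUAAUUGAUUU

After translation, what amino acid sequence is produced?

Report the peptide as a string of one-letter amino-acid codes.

start AUG at pos 2
pos 2: AUG -> M; peptide=M
pos 5: CUC -> L; peptide=ML
pos 8: GAG -> E; peptide=MLE
pos 11: AAU -> N; peptide=MLEN
pos 14: GGG -> G; peptide=MLENG
pos 17: CCG -> P; peptide=MLENGP
pos 20: AUA -> I; peptide=MLENGPI
pos 23: ACG -> T; peptide=MLENGPIT
pos 26: UAU -> Y; peptide=MLENGPITY
pos 29: AAU -> N; peptide=MLENGPITYN
pos 32: UGA -> STOP

Answer: MLENGPITYN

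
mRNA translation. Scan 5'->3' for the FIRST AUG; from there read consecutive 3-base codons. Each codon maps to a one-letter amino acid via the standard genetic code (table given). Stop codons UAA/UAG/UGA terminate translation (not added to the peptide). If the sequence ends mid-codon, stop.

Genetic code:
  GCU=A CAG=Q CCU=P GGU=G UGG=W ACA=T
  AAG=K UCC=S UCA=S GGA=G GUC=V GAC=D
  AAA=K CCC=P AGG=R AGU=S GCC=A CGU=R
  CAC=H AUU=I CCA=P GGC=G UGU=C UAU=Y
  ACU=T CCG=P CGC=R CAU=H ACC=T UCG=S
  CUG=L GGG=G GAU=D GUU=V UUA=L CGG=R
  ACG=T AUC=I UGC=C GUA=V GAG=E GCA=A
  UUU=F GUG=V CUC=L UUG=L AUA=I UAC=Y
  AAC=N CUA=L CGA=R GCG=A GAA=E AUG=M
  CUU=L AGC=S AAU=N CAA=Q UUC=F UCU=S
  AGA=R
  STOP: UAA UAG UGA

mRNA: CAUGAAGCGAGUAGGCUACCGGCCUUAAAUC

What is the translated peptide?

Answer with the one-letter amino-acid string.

Answer: MKRVGYRP

Derivation:
start AUG at pos 1
pos 1: AUG -> M; peptide=M
pos 4: AAG -> K; peptide=MK
pos 7: CGA -> R; peptide=MKR
pos 10: GUA -> V; peptide=MKRV
pos 13: GGC -> G; peptide=MKRVG
pos 16: UAC -> Y; peptide=MKRVGY
pos 19: CGG -> R; peptide=MKRVGYR
pos 22: CCU -> P; peptide=MKRVGYRP
pos 25: UAA -> STOP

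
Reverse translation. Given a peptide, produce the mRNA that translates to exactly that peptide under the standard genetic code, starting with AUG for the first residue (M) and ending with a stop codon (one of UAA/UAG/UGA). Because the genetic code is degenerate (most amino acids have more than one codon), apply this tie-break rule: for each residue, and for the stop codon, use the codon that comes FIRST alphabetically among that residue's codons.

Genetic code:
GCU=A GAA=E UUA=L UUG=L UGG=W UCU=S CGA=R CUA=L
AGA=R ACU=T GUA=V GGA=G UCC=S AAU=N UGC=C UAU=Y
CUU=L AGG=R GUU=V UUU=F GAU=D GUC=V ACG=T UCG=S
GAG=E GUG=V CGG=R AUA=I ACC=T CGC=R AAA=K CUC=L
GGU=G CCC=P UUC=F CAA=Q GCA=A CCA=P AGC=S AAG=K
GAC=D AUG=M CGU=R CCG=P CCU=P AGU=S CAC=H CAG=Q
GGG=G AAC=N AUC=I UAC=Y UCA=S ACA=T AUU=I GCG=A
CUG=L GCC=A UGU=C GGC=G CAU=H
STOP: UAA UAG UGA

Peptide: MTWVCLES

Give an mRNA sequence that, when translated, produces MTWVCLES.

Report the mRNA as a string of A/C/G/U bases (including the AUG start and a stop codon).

residue 1: M -> AUG (start codon)
residue 2: T codons sorted = ACA,ACC,ACG,ACU -> pick first = ACA
residue 3: W -> UGG (only codon)
residue 4: V codons sorted = GUA,GUC,GUG,GUU -> pick first = GUA
residue 5: C codons sorted = UGC,UGU -> pick first = UGC
residue 6: L codons sorted = CUA,CUC,CUG,CUU,UUA,UUG -> pick first = CUA
residue 7: E codons sorted = GAA,GAG -> pick first = GAA
residue 8: S codons sorted = AGC,AGU,UCA,UCC,UCG,UCU -> pick first = AGC
terminator: stop codons sorted = UAA,UAG,UGA -> pick first = UAA

Answer: mRNA: AUGACAUGGGUAUGCCUAGAAAGCUAA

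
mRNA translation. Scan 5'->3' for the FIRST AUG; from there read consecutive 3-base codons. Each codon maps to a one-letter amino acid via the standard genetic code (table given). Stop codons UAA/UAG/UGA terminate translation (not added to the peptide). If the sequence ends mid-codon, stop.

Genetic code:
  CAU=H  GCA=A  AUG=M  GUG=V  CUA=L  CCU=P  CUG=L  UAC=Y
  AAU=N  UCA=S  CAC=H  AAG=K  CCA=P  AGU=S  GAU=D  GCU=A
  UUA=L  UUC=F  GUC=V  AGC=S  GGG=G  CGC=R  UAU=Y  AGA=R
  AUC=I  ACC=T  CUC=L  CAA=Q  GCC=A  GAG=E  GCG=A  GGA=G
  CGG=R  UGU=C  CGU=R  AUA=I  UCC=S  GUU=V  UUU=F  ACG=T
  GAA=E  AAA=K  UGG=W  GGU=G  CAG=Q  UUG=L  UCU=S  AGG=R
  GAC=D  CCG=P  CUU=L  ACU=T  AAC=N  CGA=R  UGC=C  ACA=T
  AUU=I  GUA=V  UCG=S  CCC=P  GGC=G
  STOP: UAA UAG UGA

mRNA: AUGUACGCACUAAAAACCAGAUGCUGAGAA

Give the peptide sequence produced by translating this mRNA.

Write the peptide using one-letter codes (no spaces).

start AUG at pos 0
pos 0: AUG -> M; peptide=M
pos 3: UAC -> Y; peptide=MY
pos 6: GCA -> A; peptide=MYA
pos 9: CUA -> L; peptide=MYAL
pos 12: AAA -> K; peptide=MYALK
pos 15: ACC -> T; peptide=MYALKT
pos 18: AGA -> R; peptide=MYALKTR
pos 21: UGC -> C; peptide=MYALKTRC
pos 24: UGA -> STOP

Answer: MYALKTRC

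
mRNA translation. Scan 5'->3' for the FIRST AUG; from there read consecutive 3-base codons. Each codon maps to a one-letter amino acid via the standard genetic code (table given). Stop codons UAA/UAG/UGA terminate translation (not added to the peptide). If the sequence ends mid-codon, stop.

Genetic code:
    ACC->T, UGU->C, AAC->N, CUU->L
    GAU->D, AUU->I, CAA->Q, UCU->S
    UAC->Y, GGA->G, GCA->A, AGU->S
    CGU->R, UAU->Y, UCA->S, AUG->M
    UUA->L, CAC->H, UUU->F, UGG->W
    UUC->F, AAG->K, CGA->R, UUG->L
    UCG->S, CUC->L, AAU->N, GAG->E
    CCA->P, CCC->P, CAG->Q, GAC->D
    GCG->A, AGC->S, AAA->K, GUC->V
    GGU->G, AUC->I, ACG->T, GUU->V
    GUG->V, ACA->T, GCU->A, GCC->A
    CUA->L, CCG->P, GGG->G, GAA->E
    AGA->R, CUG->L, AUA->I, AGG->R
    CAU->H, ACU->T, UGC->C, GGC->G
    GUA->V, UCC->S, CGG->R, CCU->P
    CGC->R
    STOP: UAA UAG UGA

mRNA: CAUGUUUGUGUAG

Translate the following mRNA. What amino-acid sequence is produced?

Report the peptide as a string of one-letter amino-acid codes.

Answer: MFV

Derivation:
start AUG at pos 1
pos 1: AUG -> M; peptide=M
pos 4: UUU -> F; peptide=MF
pos 7: GUG -> V; peptide=MFV
pos 10: UAG -> STOP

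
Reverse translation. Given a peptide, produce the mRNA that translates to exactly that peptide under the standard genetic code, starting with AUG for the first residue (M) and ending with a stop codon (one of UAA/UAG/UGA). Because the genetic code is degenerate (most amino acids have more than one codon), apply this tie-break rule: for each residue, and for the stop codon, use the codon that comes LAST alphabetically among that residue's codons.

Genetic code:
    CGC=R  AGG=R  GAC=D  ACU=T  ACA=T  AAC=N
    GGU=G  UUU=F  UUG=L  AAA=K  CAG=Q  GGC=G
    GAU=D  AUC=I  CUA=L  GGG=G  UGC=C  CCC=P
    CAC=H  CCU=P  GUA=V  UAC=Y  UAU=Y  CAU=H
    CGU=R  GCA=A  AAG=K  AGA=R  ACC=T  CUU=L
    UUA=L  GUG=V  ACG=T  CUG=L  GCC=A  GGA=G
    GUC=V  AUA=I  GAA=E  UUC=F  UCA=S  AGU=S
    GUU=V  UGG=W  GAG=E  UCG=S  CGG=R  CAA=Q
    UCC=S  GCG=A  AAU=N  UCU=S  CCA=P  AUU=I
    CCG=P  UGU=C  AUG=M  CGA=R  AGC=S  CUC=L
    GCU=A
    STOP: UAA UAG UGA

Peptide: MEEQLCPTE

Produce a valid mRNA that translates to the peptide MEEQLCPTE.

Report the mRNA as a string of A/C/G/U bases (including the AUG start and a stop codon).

residue 1: M -> AUG (start codon)
residue 2: E codons sorted = GAA,GAG -> pick last = GAG
residue 3: E codons sorted = GAA,GAG -> pick last = GAG
residue 4: Q codons sorted = CAA,CAG -> pick last = CAG
residue 5: L codons sorted = CUA,CUC,CUG,CUU,UUA,UUG -> pick last = UUG
residue 6: C codons sorted = UGC,UGU -> pick last = UGU
residue 7: P codons sorted = CCA,CCC,CCG,CCU -> pick last = CCU
residue 8: T codons sorted = ACA,ACC,ACG,ACU -> pick last = ACU
residue 9: E codons sorted = GAA,GAG -> pick last = GAG
terminator: stop codons sorted = UAA,UAG,UGA -> pick last = UGA

Answer: mRNA: AUGGAGGAGCAGUUGUGUCCUACUGAGUGA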